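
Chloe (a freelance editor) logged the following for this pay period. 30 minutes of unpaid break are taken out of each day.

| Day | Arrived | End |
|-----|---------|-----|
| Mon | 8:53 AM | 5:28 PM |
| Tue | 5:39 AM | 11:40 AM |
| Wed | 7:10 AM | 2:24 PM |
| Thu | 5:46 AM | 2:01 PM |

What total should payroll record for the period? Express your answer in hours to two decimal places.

28.08 hours

Mon: 8:53 AM–5:28 PM = 8 h 35 min; less 30 min break → 8 h 5 min
Tue: 5:39 AM–11:40 AM = 6 h 1 min; less 30 min break → 5 h 31 min
Wed: 7:10 AM–2:24 PM = 7 h 14 min; less 30 min break → 6 h 44 min
Thu: 5:46 AM–2:01 PM = 8 h 15 min; less 30 min break → 7 h 45 min
Total: 8 h 5 min + 5 h 31 min + 6 h 44 min + 7 h 45 min = 28 h 5 min.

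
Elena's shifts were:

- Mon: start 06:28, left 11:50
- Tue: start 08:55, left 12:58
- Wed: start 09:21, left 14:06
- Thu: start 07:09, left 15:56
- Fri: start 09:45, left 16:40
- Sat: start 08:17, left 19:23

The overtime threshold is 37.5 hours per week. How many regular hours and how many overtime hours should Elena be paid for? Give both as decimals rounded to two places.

Regular 37.50 hours, overtime 3.47 hours

Mon: 06:28–11:50 = 5 h 22 min
Tue: 08:55–12:58 = 4 h 3 min
Wed: 09:21–14:06 = 4 h 45 min
Thu: 07:09–15:56 = 8 h 47 min
Fri: 09:45–16:40 = 6 h 55 min
Sat: 08:17–19:23 = 11 h 6 min
Total worked: 40 h 58 min = 40.97 h.
Threshold 37.5 h → overtime 3 h 28 min, regular 37 h 30 min.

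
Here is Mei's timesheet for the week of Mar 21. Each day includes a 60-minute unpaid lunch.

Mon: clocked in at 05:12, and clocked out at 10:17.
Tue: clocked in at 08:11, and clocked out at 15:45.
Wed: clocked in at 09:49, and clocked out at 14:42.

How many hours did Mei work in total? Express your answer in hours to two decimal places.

Mon: 05:12–10:17 = 5 h 5 min; less 60 min break → 4 h 5 min
Tue: 08:11–15:45 = 7 h 34 min; less 60 min break → 6 h 34 min
Wed: 09:49–14:42 = 4 h 53 min; less 60 min break → 3 h 53 min
Total: 4 h 5 min + 6 h 34 min + 3 h 53 min = 14 h 32 min.

14.53 hours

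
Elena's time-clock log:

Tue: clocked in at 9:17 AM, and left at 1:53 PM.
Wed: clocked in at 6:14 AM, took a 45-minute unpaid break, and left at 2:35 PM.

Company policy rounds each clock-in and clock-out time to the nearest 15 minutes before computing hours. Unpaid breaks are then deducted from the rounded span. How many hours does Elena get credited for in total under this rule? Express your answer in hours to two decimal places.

12.25 hours

Tue: in 9:17 AM→9:15 AM, out 1:53 PM→2:00 PM; 4 h 45 min
Wed: in 6:14 AM→6:15 AM, out 2:35 PM→2:30 PM; 8 h 15 min − 45 min = 7 h 30 min
Total credited: 12 h 15 min.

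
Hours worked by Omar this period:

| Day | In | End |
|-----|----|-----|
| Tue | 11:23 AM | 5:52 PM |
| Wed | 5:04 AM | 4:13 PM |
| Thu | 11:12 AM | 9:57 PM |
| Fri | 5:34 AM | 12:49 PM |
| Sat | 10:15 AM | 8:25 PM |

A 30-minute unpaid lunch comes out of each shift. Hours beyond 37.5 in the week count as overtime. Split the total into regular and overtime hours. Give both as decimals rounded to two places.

Tue: 11:23 AM–5:52 PM = 6 h 29 min; less 30 min break → 5 h 59 min
Wed: 5:04 AM–4:13 PM = 11 h 9 min; less 30 min break → 10 h 39 min
Thu: 11:12 AM–9:57 PM = 10 h 45 min; less 30 min break → 10 h 15 min
Fri: 5:34 AM–12:49 PM = 7 h 15 min; less 30 min break → 6 h 45 min
Sat: 10:15 AM–8:25 PM = 10 h 10 min; less 30 min break → 9 h 40 min
Total worked: 43 h 18 min = 43.30 h.
Threshold 37.5 h → overtime 5 h 48 min, regular 37 h 30 min.

Regular 37.50 hours, overtime 5.80 hours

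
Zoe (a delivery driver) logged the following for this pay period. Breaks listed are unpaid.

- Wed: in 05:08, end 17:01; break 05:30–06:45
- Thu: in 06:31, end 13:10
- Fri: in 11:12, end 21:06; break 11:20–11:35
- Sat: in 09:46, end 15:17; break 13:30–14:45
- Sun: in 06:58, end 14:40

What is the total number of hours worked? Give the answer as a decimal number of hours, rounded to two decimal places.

Wed: 05:08–17:01 = 11 h 53 min; less 75 min break → 10 h 38 min
Thu: 06:31–13:10 = 6 h 39 min
Fri: 11:12–21:06 = 9 h 54 min; less 15 min break → 9 h 39 min
Sat: 09:46–15:17 = 5 h 31 min; less 75 min break → 4 h 16 min
Sun: 06:58–14:40 = 7 h 42 min
Total: 10 h 38 min + 6 h 39 min + 9 h 39 min + 4 h 16 min + 7 h 42 min = 38 h 54 min.

38.90 hours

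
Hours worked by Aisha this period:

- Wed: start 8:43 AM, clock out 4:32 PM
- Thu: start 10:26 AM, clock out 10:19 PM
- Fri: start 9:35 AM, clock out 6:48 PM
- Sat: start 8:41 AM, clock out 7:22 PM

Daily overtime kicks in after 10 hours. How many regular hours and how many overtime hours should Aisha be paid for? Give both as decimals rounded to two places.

Regular 37.03 hours, overtime 2.57 hours

Wed: 8:43 AM–4:32 PM = 7 h 49 min
Thu: 10:26 AM–10:19 PM = 11 h 53 min
Fri: 9:35 AM–6:48 PM = 9 h 13 min
Sat: 8:41 AM–7:22 PM = 10 h 41 min
Wed reg 7 h 49 min / OT 0 h 0 min; Thu reg 10 h 0 min / OT 1 h 53 min; Fri reg 9 h 13 min / OT 0 h 0 min; Sat reg 10 h 0 min / OT 0 h 41 min.
Totals: regular 37 h 2 min, overtime 2 h 34 min.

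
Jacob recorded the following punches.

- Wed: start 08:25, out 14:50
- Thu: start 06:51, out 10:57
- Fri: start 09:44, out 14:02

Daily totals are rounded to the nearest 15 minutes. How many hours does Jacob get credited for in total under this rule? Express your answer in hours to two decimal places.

Wed: 08:25–14:50 = 6 h 25 min → rounds to 6 h 30 min
Thu: 06:51–10:57 = 4 h 6 min → rounds to 4 h 0 min
Fri: 09:44–14:02 = 4 h 18 min → rounds to 4 h 15 min
Total credited: 14 h 45 min.

14.75 hours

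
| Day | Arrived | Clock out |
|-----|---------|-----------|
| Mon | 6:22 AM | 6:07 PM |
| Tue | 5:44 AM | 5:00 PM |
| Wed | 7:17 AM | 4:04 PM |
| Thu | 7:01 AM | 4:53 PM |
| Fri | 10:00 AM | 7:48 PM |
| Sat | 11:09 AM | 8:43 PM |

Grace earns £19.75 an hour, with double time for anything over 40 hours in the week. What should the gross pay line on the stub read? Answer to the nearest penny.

£1620.82

Mon: 6:22 AM–6:07 PM = 11 h 45 min
Tue: 5:44 AM–5:00 PM = 11 h 16 min
Wed: 7:17 AM–4:04 PM = 8 h 47 min
Thu: 7:01 AM–4:53 PM = 9 h 52 min
Fri: 10:00 AM–7:48 PM = 9 h 48 min
Sat: 11:09 AM–8:43 PM = 9 h 34 min
Total worked: 61 h 2 min = 3662 min.
Regular 40 h 0 min = 2400 min at £19.75/h; overtime 21 h 2 min = 1262 min at £39.50/h.
Pay = (2400 × £19.75 + 1262 × £39.50) ÷ 60 = £1620.82.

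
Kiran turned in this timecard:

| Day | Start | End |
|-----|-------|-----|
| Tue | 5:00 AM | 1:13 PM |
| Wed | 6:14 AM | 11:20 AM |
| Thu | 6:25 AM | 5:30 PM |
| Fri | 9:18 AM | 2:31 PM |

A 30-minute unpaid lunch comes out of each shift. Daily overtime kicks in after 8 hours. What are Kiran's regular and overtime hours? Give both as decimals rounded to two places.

Tue: 5:00 AM–1:13 PM = 8 h 13 min; less 30 min break → 7 h 43 min
Wed: 6:14 AM–11:20 AM = 5 h 6 min; less 30 min break → 4 h 36 min
Thu: 6:25 AM–5:30 PM = 11 h 5 min; less 30 min break → 10 h 35 min
Fri: 9:18 AM–2:31 PM = 5 h 13 min; less 30 min break → 4 h 43 min
Tue reg 7 h 43 min / OT 0 h 0 min; Wed reg 4 h 36 min / OT 0 h 0 min; Thu reg 8 h 0 min / OT 2 h 35 min; Fri reg 4 h 43 min / OT 0 h 0 min.
Totals: regular 25 h 2 min, overtime 2 h 35 min.

Regular 25.03 hours, overtime 2.58 hours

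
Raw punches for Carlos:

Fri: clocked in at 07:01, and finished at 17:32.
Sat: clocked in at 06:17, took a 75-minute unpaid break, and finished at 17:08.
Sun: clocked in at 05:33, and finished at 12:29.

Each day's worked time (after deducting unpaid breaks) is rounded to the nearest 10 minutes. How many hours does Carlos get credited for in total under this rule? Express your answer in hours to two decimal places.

27.17 hours

Fri: 07:01–17:32 = 10 h 31 min → rounds to 10 h 30 min
Sat: 06:17–17:08 = 10 h 51 min − 75 min = 9 h 36 min → rounds to 9 h 40 min
Sun: 05:33–12:29 = 6 h 56 min → rounds to 7 h 0 min
Total credited: 27 h 10 min.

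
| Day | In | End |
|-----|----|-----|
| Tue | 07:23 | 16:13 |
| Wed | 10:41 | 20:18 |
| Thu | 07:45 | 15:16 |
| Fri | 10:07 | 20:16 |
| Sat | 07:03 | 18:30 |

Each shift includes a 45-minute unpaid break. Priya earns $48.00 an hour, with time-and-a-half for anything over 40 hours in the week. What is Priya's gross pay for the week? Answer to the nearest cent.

$2194.80

Tue: 07:23–16:13 = 8 h 50 min; less 45 min break → 8 h 5 min
Wed: 10:41–20:18 = 9 h 37 min; less 45 min break → 8 h 52 min
Thu: 07:45–15:16 = 7 h 31 min; less 45 min break → 6 h 46 min
Fri: 10:07–20:16 = 10 h 9 min; less 45 min break → 9 h 24 min
Sat: 07:03–18:30 = 11 h 27 min; less 45 min break → 10 h 42 min
Total worked: 43 h 49 min = 2629 min.
Regular 40 h 0 min = 2400 min at $48.00/h; overtime 3 h 49 min = 229 min at $72.00/h.
Pay = (2400 × $48.00 + 229 × $72.00) ÷ 60 = $2194.80.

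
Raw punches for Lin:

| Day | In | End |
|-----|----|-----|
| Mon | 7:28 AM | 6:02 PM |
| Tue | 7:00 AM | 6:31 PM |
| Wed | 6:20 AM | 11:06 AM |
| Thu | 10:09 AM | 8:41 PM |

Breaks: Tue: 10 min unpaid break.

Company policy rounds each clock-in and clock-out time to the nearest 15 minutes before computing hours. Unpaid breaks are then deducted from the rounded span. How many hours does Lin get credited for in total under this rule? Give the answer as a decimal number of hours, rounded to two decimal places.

Mon: in 7:28 AM→7:30 AM, out 6:02 PM→6:00 PM; 10 h 30 min
Tue: in 7:00 AM→7:00 AM, out 6:31 PM→6:30 PM; 11 h 30 min − 10 min = 11 h 20 min
Wed: in 6:20 AM→6:15 AM, out 11:06 AM→11:00 AM; 4 h 45 min
Thu: in 10:09 AM→10:15 AM, out 8:41 PM→8:45 PM; 10 h 30 min
Total credited: 37 h 5 min.

37.08 hours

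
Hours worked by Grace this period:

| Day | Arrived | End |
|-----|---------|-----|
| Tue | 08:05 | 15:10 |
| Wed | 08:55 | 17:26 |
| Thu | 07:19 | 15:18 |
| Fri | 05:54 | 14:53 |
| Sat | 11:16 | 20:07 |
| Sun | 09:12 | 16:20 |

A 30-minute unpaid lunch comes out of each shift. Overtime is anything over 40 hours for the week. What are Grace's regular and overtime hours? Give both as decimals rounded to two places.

Tue: 08:05–15:10 = 7 h 5 min; less 30 min break → 6 h 35 min
Wed: 08:55–17:26 = 8 h 31 min; less 30 min break → 8 h 1 min
Thu: 07:19–15:18 = 7 h 59 min; less 30 min break → 7 h 29 min
Fri: 05:54–14:53 = 8 h 59 min; less 30 min break → 8 h 29 min
Sat: 11:16–20:07 = 8 h 51 min; less 30 min break → 8 h 21 min
Sun: 09:12–16:20 = 7 h 8 min; less 30 min break → 6 h 38 min
Total worked: 45 h 33 min = 45.55 h.
Threshold 40 h → overtime 5 h 33 min, regular 40 h 0 min.

Regular 40.00 hours, overtime 5.55 hours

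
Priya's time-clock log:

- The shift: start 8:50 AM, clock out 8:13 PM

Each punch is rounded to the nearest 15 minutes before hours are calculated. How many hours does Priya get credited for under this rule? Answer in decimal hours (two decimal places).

11.50 hours

The shift: in 8:50 AM→8:45 AM, out 8:13 PM→8:15 PM; 11 h 30 min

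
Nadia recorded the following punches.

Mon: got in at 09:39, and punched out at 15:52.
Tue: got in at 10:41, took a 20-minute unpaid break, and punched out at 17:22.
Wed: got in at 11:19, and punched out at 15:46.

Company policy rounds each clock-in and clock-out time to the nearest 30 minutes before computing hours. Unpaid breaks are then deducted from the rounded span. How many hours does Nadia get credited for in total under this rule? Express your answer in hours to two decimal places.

Mon: in 09:39→09:30, out 15:52→16:00; 6 h 30 min
Tue: in 10:41→10:30, out 17:22→17:30; 7 h 0 min − 20 min = 6 h 40 min
Wed: in 11:19→11:30, out 15:46→16:00; 4 h 30 min
Total credited: 17 h 40 min.

17.67 hours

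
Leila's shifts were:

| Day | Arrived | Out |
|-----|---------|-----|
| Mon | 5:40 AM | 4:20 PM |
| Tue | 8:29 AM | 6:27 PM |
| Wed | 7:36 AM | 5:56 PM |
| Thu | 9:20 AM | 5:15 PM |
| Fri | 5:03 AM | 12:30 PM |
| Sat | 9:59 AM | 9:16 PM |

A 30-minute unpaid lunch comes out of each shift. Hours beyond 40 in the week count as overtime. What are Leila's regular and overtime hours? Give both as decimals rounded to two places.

Mon: 5:40 AM–4:20 PM = 10 h 40 min; less 30 min break → 10 h 10 min
Tue: 8:29 AM–6:27 PM = 9 h 58 min; less 30 min break → 9 h 28 min
Wed: 7:36 AM–5:56 PM = 10 h 20 min; less 30 min break → 9 h 50 min
Thu: 9:20 AM–5:15 PM = 7 h 55 min; less 30 min break → 7 h 25 min
Fri: 5:03 AM–12:30 PM = 7 h 27 min; less 30 min break → 6 h 57 min
Sat: 9:59 AM–9:16 PM = 11 h 17 min; less 30 min break → 10 h 47 min
Total worked: 54 h 37 min = 54.62 h.
Threshold 40 h → overtime 14 h 37 min, regular 40 h 0 min.

Regular 40.00 hours, overtime 14.62 hours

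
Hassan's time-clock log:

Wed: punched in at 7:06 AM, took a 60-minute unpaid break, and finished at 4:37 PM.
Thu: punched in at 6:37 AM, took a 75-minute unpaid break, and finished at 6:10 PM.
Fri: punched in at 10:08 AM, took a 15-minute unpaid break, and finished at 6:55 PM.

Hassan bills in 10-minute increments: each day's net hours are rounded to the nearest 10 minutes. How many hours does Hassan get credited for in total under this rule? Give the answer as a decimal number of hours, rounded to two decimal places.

27.33 hours

Wed: 7:06 AM–4:37 PM = 9 h 31 min − 60 min = 8 h 31 min → rounds to 8 h 30 min
Thu: 6:37 AM–6:10 PM = 11 h 33 min − 75 min = 10 h 18 min → rounds to 10 h 20 min
Fri: 10:08 AM–6:55 PM = 8 h 47 min − 15 min = 8 h 32 min → rounds to 8 h 30 min
Total credited: 27 h 20 min.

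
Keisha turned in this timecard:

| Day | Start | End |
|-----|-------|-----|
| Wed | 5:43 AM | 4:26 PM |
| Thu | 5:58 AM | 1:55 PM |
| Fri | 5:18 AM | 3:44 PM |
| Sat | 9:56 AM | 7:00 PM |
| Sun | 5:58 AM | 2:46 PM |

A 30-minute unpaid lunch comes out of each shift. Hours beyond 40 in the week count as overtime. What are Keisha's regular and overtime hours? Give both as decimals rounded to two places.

Regular 40.00 hours, overtime 4.47 hours

Wed: 5:43 AM–4:26 PM = 10 h 43 min; less 30 min break → 10 h 13 min
Thu: 5:58 AM–1:55 PM = 7 h 57 min; less 30 min break → 7 h 27 min
Fri: 5:18 AM–3:44 PM = 10 h 26 min; less 30 min break → 9 h 56 min
Sat: 9:56 AM–7:00 PM = 9 h 4 min; less 30 min break → 8 h 34 min
Sun: 5:58 AM–2:46 PM = 8 h 48 min; less 30 min break → 8 h 18 min
Total worked: 44 h 28 min = 44.47 h.
Threshold 40 h → overtime 4 h 28 min, regular 40 h 0 min.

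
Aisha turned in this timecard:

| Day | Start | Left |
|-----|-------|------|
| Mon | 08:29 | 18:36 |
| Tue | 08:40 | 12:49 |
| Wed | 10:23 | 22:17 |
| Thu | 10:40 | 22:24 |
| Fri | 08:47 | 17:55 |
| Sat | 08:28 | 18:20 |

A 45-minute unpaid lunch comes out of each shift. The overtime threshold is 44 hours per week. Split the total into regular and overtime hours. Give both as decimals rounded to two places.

Mon: 08:29–18:36 = 10 h 7 min; less 45 min break → 9 h 22 min
Tue: 08:40–12:49 = 4 h 9 min; less 45 min break → 3 h 24 min
Wed: 10:23–22:17 = 11 h 54 min; less 45 min break → 11 h 9 min
Thu: 10:40–22:24 = 11 h 44 min; less 45 min break → 10 h 59 min
Fri: 08:47–17:55 = 9 h 8 min; less 45 min break → 8 h 23 min
Sat: 08:28–18:20 = 9 h 52 min; less 45 min break → 9 h 7 min
Total worked: 52 h 24 min = 52.40 h.
Threshold 44 h → overtime 8 h 24 min, regular 44 h 0 min.

Regular 44.00 hours, overtime 8.40 hours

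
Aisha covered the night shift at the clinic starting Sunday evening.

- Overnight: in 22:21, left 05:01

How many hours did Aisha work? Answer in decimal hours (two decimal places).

Overnight: 22:21 → midnight = 1 h 39 min; midnight → 05:01 = 5 h 1 min; span 6 h 40 min

6.67 hours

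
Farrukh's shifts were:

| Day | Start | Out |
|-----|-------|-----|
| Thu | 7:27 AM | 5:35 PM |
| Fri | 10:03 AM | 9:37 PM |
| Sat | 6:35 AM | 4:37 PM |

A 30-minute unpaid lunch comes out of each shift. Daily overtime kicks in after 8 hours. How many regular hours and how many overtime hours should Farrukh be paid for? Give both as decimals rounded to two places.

Thu: 7:27 AM–5:35 PM = 10 h 8 min; less 30 min break → 9 h 38 min
Fri: 10:03 AM–9:37 PM = 11 h 34 min; less 30 min break → 11 h 4 min
Sat: 6:35 AM–4:37 PM = 10 h 2 min; less 30 min break → 9 h 32 min
Thu reg 8 h 0 min / OT 1 h 38 min; Fri reg 8 h 0 min / OT 3 h 4 min; Sat reg 8 h 0 min / OT 1 h 32 min.
Totals: regular 24 h 0 min, overtime 6 h 14 min.

Regular 24.00 hours, overtime 6.23 hours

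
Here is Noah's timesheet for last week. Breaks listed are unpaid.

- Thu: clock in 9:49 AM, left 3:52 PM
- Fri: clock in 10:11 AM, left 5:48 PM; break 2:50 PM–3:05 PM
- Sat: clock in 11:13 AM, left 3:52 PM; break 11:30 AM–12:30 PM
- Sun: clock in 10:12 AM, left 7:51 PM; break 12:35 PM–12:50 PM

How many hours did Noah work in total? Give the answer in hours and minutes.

Thu: 9:49 AM–3:52 PM = 6 h 3 min
Fri: 10:11 AM–5:48 PM = 7 h 37 min; less 15 min break → 7 h 22 min
Sat: 11:13 AM–3:52 PM = 4 h 39 min; less 60 min break → 3 h 39 min
Sun: 10:12 AM–7:51 PM = 9 h 39 min; less 15 min break → 9 h 24 min
Total: 6 h 3 min + 7 h 22 min + 3 h 39 min + 9 h 24 min = 26 h 28 min.

26 h 28 min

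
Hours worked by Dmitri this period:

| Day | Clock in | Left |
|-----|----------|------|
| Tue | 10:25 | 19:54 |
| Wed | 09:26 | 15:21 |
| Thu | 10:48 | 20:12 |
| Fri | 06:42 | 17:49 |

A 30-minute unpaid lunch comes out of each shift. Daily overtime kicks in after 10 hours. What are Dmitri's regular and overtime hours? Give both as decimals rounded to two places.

Regular 33.30 hours, overtime 0.62 hours

Tue: 10:25–19:54 = 9 h 29 min; less 30 min break → 8 h 59 min
Wed: 09:26–15:21 = 5 h 55 min; less 30 min break → 5 h 25 min
Thu: 10:48–20:12 = 9 h 24 min; less 30 min break → 8 h 54 min
Fri: 06:42–17:49 = 11 h 7 min; less 30 min break → 10 h 37 min
Tue reg 8 h 59 min / OT 0 h 0 min; Wed reg 5 h 25 min / OT 0 h 0 min; Thu reg 8 h 54 min / OT 0 h 0 min; Fri reg 10 h 0 min / OT 0 h 37 min.
Totals: regular 33 h 18 min, overtime 0 h 37 min.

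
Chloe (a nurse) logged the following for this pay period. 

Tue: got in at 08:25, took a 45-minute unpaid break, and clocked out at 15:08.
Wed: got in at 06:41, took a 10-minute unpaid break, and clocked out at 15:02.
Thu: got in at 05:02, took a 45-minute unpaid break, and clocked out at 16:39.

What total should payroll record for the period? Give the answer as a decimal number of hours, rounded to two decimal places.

Tue: 08:25–15:08 = 6 h 43 min; less 45 min break → 5 h 58 min
Wed: 06:41–15:02 = 8 h 21 min; less 10 min break → 8 h 11 min
Thu: 05:02–16:39 = 11 h 37 min; less 45 min break → 10 h 52 min
Total: 5 h 58 min + 8 h 11 min + 10 h 52 min = 25 h 1 min.

25.02 hours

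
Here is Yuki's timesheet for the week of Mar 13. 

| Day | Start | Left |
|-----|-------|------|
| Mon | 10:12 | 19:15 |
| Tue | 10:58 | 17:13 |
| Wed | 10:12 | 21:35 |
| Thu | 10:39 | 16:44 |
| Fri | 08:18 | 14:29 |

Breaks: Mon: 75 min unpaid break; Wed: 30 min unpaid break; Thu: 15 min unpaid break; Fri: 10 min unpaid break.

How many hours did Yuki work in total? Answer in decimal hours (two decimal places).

36.78 hours

Mon: 10:12–19:15 = 9 h 3 min; less 75 min break → 7 h 48 min
Tue: 10:58–17:13 = 6 h 15 min
Wed: 10:12–21:35 = 11 h 23 min; less 30 min break → 10 h 53 min
Thu: 10:39–16:44 = 6 h 5 min; less 15 min break → 5 h 50 min
Fri: 08:18–14:29 = 6 h 11 min; less 10 min break → 6 h 1 min
Total: 7 h 48 min + 6 h 15 min + 10 h 53 min + 5 h 50 min + 6 h 1 min = 36 h 47 min.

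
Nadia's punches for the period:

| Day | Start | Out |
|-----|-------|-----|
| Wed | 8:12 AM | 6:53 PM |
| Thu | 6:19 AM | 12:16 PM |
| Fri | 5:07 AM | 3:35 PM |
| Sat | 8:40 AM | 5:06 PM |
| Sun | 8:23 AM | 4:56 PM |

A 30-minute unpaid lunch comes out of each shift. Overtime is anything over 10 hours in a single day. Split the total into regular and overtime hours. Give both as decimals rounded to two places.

Regular 41.40 hours, overtime 0.18 hours

Wed: 8:12 AM–6:53 PM = 10 h 41 min; less 30 min break → 10 h 11 min
Thu: 6:19 AM–12:16 PM = 5 h 57 min; less 30 min break → 5 h 27 min
Fri: 5:07 AM–3:35 PM = 10 h 28 min; less 30 min break → 9 h 58 min
Sat: 8:40 AM–5:06 PM = 8 h 26 min; less 30 min break → 7 h 56 min
Sun: 8:23 AM–4:56 PM = 8 h 33 min; less 30 min break → 8 h 3 min
Wed reg 10 h 0 min / OT 0 h 11 min; Thu reg 5 h 27 min / OT 0 h 0 min; Fri reg 9 h 58 min / OT 0 h 0 min; Sat reg 7 h 56 min / OT 0 h 0 min; Sun reg 8 h 3 min / OT 0 h 0 min.
Totals: regular 41 h 24 min, overtime 0 h 11 min.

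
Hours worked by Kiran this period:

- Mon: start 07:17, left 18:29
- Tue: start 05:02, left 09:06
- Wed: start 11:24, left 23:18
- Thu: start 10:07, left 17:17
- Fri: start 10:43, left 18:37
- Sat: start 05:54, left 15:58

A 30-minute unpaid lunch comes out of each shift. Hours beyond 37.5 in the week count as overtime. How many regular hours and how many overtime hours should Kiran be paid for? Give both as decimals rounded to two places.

Regular 37.50 hours, overtime 11.80 hours

Mon: 07:17–18:29 = 11 h 12 min; less 30 min break → 10 h 42 min
Tue: 05:02–09:06 = 4 h 4 min; less 30 min break → 3 h 34 min
Wed: 11:24–23:18 = 11 h 54 min; less 30 min break → 11 h 24 min
Thu: 10:07–17:17 = 7 h 10 min; less 30 min break → 6 h 40 min
Fri: 10:43–18:37 = 7 h 54 min; less 30 min break → 7 h 24 min
Sat: 05:54–15:58 = 10 h 4 min; less 30 min break → 9 h 34 min
Total worked: 49 h 18 min = 49.30 h.
Threshold 37.5 h → overtime 11 h 48 min, regular 37 h 30 min.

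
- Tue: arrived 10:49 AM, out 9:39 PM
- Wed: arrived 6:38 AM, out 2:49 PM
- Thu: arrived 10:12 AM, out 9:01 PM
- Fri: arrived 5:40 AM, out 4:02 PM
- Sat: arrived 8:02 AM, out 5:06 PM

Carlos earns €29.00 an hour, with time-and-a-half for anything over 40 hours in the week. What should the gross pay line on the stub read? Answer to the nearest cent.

€1563.10

Tue: 10:49 AM–9:39 PM = 10 h 50 min
Wed: 6:38 AM–2:49 PM = 8 h 11 min
Thu: 10:12 AM–9:01 PM = 10 h 49 min
Fri: 5:40 AM–4:02 PM = 10 h 22 min
Sat: 8:02 AM–5:06 PM = 9 h 4 min
Total worked: 49 h 16 min = 2956 min.
Regular 40 h 0 min = 2400 min at €29.00/h; overtime 9 h 16 min = 556 min at €43.50/h.
Pay = (2400 × €29.00 + 556 × €43.50) ÷ 60 = €1563.10.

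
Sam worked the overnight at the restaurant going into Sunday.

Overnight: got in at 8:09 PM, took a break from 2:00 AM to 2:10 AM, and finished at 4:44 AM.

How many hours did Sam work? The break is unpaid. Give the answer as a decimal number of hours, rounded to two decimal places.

Overnight: 8:09 PM → midnight = 3 h 51 min; midnight → 4:44 AM = 4 h 44 min; span 8 h 35 min; less 10 min break → 8 h 25 min

8.42 hours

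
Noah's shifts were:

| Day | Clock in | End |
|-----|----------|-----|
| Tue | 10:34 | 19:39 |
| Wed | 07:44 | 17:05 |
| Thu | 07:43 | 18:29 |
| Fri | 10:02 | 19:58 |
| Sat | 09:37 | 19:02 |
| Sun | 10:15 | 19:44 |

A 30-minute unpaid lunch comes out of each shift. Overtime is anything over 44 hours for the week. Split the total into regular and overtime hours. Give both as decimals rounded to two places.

Tue: 10:34–19:39 = 9 h 5 min; less 30 min break → 8 h 35 min
Wed: 07:44–17:05 = 9 h 21 min; less 30 min break → 8 h 51 min
Thu: 07:43–18:29 = 10 h 46 min; less 30 min break → 10 h 16 min
Fri: 10:02–19:58 = 9 h 56 min; less 30 min break → 9 h 26 min
Sat: 09:37–19:02 = 9 h 25 min; less 30 min break → 8 h 55 min
Sun: 10:15–19:44 = 9 h 29 min; less 30 min break → 8 h 59 min
Total worked: 55 h 2 min = 55.03 h.
Threshold 44 h → overtime 11 h 2 min, regular 44 h 0 min.

Regular 44.00 hours, overtime 11.03 hours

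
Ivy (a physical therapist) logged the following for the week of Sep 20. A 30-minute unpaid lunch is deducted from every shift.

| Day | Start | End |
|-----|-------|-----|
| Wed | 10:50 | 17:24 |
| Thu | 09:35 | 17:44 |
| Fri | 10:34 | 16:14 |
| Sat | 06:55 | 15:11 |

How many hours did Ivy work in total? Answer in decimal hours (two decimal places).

26.65 hours

Wed: 10:50–17:24 = 6 h 34 min; less 30 min break → 6 h 4 min
Thu: 09:35–17:44 = 8 h 9 min; less 30 min break → 7 h 39 min
Fri: 10:34–16:14 = 5 h 40 min; less 30 min break → 5 h 10 min
Sat: 06:55–15:11 = 8 h 16 min; less 30 min break → 7 h 46 min
Total: 6 h 4 min + 7 h 39 min + 5 h 10 min + 7 h 46 min = 26 h 39 min.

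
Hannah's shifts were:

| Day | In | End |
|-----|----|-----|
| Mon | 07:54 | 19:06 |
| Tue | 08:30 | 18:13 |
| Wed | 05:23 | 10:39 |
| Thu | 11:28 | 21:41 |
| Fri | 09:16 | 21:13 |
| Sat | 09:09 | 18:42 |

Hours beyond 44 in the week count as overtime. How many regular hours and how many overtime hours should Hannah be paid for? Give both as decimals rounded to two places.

Mon: 07:54–19:06 = 11 h 12 min
Tue: 08:30–18:13 = 9 h 43 min
Wed: 05:23–10:39 = 5 h 16 min
Thu: 11:28–21:41 = 10 h 13 min
Fri: 09:16–21:13 = 11 h 57 min
Sat: 09:09–18:42 = 9 h 33 min
Total worked: 57 h 54 min = 57.90 h.
Threshold 44 h → overtime 13 h 54 min, regular 44 h 0 min.

Regular 44.00 hours, overtime 13.90 hours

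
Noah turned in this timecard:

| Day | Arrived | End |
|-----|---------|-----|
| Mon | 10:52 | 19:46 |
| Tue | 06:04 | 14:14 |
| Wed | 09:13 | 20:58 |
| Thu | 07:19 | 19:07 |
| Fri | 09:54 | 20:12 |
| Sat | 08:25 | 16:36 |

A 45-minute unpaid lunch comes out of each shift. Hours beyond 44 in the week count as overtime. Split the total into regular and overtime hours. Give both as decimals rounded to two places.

Mon: 10:52–19:46 = 8 h 54 min; less 45 min break → 8 h 9 min
Tue: 06:04–14:14 = 8 h 10 min; less 45 min break → 7 h 25 min
Wed: 09:13–20:58 = 11 h 45 min; less 45 min break → 11 h 0 min
Thu: 07:19–19:07 = 11 h 48 min; less 45 min break → 11 h 3 min
Fri: 09:54–20:12 = 10 h 18 min; less 45 min break → 9 h 33 min
Sat: 08:25–16:36 = 8 h 11 min; less 45 min break → 7 h 26 min
Total worked: 54 h 36 min = 54.60 h.
Threshold 44 h → overtime 10 h 36 min, regular 44 h 0 min.

Regular 44.00 hours, overtime 10.60 hours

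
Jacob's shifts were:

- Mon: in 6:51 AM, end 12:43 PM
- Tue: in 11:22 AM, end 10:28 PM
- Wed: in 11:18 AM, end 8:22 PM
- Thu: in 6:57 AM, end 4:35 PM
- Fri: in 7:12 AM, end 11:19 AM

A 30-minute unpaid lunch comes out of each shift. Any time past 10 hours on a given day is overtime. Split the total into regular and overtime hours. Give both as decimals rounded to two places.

Regular 36.68 hours, overtime 0.60 hours

Mon: 6:51 AM–12:43 PM = 5 h 52 min; less 30 min break → 5 h 22 min
Tue: 11:22 AM–10:28 PM = 11 h 6 min; less 30 min break → 10 h 36 min
Wed: 11:18 AM–8:22 PM = 9 h 4 min; less 30 min break → 8 h 34 min
Thu: 6:57 AM–4:35 PM = 9 h 38 min; less 30 min break → 9 h 8 min
Fri: 7:12 AM–11:19 AM = 4 h 7 min; less 30 min break → 3 h 37 min
Mon reg 5 h 22 min / OT 0 h 0 min; Tue reg 10 h 0 min / OT 0 h 36 min; Wed reg 8 h 34 min / OT 0 h 0 min; Thu reg 9 h 8 min / OT 0 h 0 min; Fri reg 3 h 37 min / OT 0 h 0 min.
Totals: regular 36 h 41 min, overtime 0 h 36 min.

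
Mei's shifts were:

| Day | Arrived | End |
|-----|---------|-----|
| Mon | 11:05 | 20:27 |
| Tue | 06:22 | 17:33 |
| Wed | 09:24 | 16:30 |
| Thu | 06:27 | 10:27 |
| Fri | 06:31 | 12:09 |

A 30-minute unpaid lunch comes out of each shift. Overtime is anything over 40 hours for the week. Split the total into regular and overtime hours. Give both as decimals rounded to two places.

Mon: 11:05–20:27 = 9 h 22 min; less 30 min break → 8 h 52 min
Tue: 06:22–17:33 = 11 h 11 min; less 30 min break → 10 h 41 min
Wed: 09:24–16:30 = 7 h 6 min; less 30 min break → 6 h 36 min
Thu: 06:27–10:27 = 4 h 0 min; less 30 min break → 3 h 30 min
Fri: 06:31–12:09 = 5 h 38 min; less 30 min break → 5 h 8 min
Total worked: 34 h 47 min = 34.78 h.
Threshold 40 h → overtime 0 h 0 min, regular 34 h 47 min.

Regular 34.78 hours, overtime 0.00 hours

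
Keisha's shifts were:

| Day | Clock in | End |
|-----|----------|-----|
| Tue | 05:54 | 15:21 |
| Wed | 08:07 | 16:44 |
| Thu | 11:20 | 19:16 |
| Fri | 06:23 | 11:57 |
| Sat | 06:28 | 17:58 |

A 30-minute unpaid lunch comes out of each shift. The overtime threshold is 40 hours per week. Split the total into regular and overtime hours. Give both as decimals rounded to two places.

Regular 40.00 hours, overtime 0.57 hours

Tue: 05:54–15:21 = 9 h 27 min; less 30 min break → 8 h 57 min
Wed: 08:07–16:44 = 8 h 37 min; less 30 min break → 8 h 7 min
Thu: 11:20–19:16 = 7 h 56 min; less 30 min break → 7 h 26 min
Fri: 06:23–11:57 = 5 h 34 min; less 30 min break → 5 h 4 min
Sat: 06:28–17:58 = 11 h 30 min; less 30 min break → 11 h 0 min
Total worked: 40 h 34 min = 40.57 h.
Threshold 40 h → overtime 0 h 34 min, regular 40 h 0 min.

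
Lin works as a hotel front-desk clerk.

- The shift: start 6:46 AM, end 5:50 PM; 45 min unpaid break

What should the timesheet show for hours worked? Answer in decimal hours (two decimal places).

The shift: 6:46 AM–5:50 PM = 11 h 4 min; less 45 min break → 10 h 19 min

10.32 hours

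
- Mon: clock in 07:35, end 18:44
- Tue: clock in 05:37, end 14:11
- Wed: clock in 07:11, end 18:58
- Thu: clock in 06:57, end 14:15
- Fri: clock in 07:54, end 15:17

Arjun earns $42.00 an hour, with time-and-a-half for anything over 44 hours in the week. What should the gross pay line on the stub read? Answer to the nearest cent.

Mon: 07:35–18:44 = 11 h 9 min
Tue: 05:37–14:11 = 8 h 34 min
Wed: 07:11–18:58 = 11 h 47 min
Thu: 06:57–14:15 = 7 h 18 min
Fri: 07:54–15:17 = 7 h 23 min
Total worked: 46 h 11 min = 2771 min.
Regular 44 h 0 min = 2640 min at $42.00/h; overtime 2 h 11 min = 131 min at $63.00/h.
Pay = (2640 × $42.00 + 131 × $63.00) ÷ 60 = $1985.55.

$1985.55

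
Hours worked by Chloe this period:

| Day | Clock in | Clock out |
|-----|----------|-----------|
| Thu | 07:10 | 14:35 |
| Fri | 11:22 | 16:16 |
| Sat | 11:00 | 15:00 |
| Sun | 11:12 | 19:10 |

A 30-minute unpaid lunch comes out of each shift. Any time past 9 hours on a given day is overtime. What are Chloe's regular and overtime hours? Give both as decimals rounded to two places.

Regular 22.28 hours, overtime 0.00 hours

Thu: 07:10–14:35 = 7 h 25 min; less 30 min break → 6 h 55 min
Fri: 11:22–16:16 = 4 h 54 min; less 30 min break → 4 h 24 min
Sat: 11:00–15:00 = 4 h 0 min; less 30 min break → 3 h 30 min
Sun: 11:12–19:10 = 7 h 58 min; less 30 min break → 7 h 28 min
Thu reg 6 h 55 min / OT 0 h 0 min; Fri reg 4 h 24 min / OT 0 h 0 min; Sat reg 3 h 30 min / OT 0 h 0 min; Sun reg 7 h 28 min / OT 0 h 0 min.
Totals: regular 22 h 17 min, overtime 0 h 0 min.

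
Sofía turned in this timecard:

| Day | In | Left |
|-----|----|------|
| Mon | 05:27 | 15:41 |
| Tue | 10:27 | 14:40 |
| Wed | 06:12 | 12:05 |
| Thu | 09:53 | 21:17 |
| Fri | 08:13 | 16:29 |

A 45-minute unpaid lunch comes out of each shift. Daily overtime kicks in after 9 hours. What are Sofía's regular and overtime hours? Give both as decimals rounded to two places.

Regular 34.12 hours, overtime 2.13 hours

Mon: 05:27–15:41 = 10 h 14 min; less 45 min break → 9 h 29 min
Tue: 10:27–14:40 = 4 h 13 min; less 45 min break → 3 h 28 min
Wed: 06:12–12:05 = 5 h 53 min; less 45 min break → 5 h 8 min
Thu: 09:53–21:17 = 11 h 24 min; less 45 min break → 10 h 39 min
Fri: 08:13–16:29 = 8 h 16 min; less 45 min break → 7 h 31 min
Mon reg 9 h 0 min / OT 0 h 29 min; Tue reg 3 h 28 min / OT 0 h 0 min; Wed reg 5 h 8 min / OT 0 h 0 min; Thu reg 9 h 0 min / OT 1 h 39 min; Fri reg 7 h 31 min / OT 0 h 0 min.
Totals: regular 34 h 7 min, overtime 2 h 8 min.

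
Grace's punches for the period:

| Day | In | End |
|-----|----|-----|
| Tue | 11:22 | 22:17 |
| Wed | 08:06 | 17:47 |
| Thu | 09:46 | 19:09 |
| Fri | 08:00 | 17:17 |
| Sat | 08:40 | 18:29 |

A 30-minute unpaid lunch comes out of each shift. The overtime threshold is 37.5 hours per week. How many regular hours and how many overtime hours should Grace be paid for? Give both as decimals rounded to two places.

Tue: 11:22–22:17 = 10 h 55 min; less 30 min break → 10 h 25 min
Wed: 08:06–17:47 = 9 h 41 min; less 30 min break → 9 h 11 min
Thu: 09:46–19:09 = 9 h 23 min; less 30 min break → 8 h 53 min
Fri: 08:00–17:17 = 9 h 17 min; less 30 min break → 8 h 47 min
Sat: 08:40–18:29 = 9 h 49 min; less 30 min break → 9 h 19 min
Total worked: 46 h 35 min = 46.58 h.
Threshold 37.5 h → overtime 9 h 5 min, regular 37 h 30 min.

Regular 37.50 hours, overtime 9.08 hours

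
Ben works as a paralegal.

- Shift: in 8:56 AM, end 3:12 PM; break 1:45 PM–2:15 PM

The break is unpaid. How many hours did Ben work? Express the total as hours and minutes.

5 h 46 min

Shift: 8:56 AM–3:12 PM = 6 h 16 min; less 30 min break → 5 h 46 min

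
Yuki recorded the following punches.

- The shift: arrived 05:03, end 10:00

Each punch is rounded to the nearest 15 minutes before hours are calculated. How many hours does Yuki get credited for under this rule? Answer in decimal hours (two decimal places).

The shift: in 05:03→05:00, out 10:00→10:00; 5 h 0 min

5.00 hours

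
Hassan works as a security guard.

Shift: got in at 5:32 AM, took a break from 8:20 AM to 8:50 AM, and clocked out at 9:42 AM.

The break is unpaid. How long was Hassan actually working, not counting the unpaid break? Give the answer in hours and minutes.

Shift: 5:32 AM–9:42 AM = 4 h 10 min; less 30 min break → 3 h 40 min

3 h 40 min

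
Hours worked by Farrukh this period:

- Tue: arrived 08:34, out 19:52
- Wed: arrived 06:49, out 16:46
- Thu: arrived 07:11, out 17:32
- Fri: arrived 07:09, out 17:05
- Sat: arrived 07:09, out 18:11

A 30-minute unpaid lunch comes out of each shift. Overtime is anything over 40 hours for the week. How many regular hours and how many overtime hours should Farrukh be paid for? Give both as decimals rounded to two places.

Tue: 08:34–19:52 = 11 h 18 min; less 30 min break → 10 h 48 min
Wed: 06:49–16:46 = 9 h 57 min; less 30 min break → 9 h 27 min
Thu: 07:11–17:32 = 10 h 21 min; less 30 min break → 9 h 51 min
Fri: 07:09–17:05 = 9 h 56 min; less 30 min break → 9 h 26 min
Sat: 07:09–18:11 = 11 h 2 min; less 30 min break → 10 h 32 min
Total worked: 50 h 4 min = 50.07 h.
Threshold 40 h → overtime 10 h 4 min, regular 40 h 0 min.

Regular 40.00 hours, overtime 10.07 hours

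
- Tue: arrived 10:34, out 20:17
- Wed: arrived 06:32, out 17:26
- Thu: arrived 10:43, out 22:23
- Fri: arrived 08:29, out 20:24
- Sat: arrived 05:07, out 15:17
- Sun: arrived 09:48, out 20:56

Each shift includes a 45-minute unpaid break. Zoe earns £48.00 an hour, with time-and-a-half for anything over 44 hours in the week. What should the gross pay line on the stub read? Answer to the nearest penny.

Tue: 10:34–20:17 = 9 h 43 min; less 45 min break → 8 h 58 min
Wed: 06:32–17:26 = 10 h 54 min; less 45 min break → 10 h 9 min
Thu: 10:43–22:23 = 11 h 40 min; less 45 min break → 10 h 55 min
Fri: 08:29–20:24 = 11 h 55 min; less 45 min break → 11 h 10 min
Sat: 05:07–15:17 = 10 h 10 min; less 45 min break → 9 h 25 min
Sun: 09:48–20:56 = 11 h 8 min; less 45 min break → 10 h 23 min
Total worked: 61 h 0 min = 3660 min.
Regular 44 h 0 min = 2640 min at £48.00/h; overtime 17 h 0 min = 1020 min at £72.00/h.
Pay = (2640 × £48.00 + 1020 × £72.00) ÷ 60 = £3336.00.

£3336.00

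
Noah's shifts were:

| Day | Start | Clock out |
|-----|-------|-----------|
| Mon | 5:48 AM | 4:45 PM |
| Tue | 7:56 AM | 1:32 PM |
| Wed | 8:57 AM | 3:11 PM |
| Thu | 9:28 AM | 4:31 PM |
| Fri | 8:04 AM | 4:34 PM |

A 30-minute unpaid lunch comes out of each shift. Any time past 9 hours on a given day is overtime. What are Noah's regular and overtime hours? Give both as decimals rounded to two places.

Mon: 5:48 AM–4:45 PM = 10 h 57 min; less 30 min break → 10 h 27 min
Tue: 7:56 AM–1:32 PM = 5 h 36 min; less 30 min break → 5 h 6 min
Wed: 8:57 AM–3:11 PM = 6 h 14 min; less 30 min break → 5 h 44 min
Thu: 9:28 AM–4:31 PM = 7 h 3 min; less 30 min break → 6 h 33 min
Fri: 8:04 AM–4:34 PM = 8 h 30 min; less 30 min break → 8 h 0 min
Mon reg 9 h 0 min / OT 1 h 27 min; Tue reg 5 h 6 min / OT 0 h 0 min; Wed reg 5 h 44 min / OT 0 h 0 min; Thu reg 6 h 33 min / OT 0 h 0 min; Fri reg 8 h 0 min / OT 0 h 0 min.
Totals: regular 34 h 23 min, overtime 1 h 27 min.

Regular 34.38 hours, overtime 1.45 hours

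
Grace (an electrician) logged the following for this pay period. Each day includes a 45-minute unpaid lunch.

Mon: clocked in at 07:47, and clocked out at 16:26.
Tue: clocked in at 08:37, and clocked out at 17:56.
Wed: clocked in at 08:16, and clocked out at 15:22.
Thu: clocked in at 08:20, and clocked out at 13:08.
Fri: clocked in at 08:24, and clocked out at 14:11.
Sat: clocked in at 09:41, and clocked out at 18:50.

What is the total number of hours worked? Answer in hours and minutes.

40 h 18 min

Mon: 07:47–16:26 = 8 h 39 min; less 45 min break → 7 h 54 min
Tue: 08:37–17:56 = 9 h 19 min; less 45 min break → 8 h 34 min
Wed: 08:16–15:22 = 7 h 6 min; less 45 min break → 6 h 21 min
Thu: 08:20–13:08 = 4 h 48 min; less 45 min break → 4 h 3 min
Fri: 08:24–14:11 = 5 h 47 min; less 45 min break → 5 h 2 min
Sat: 09:41–18:50 = 9 h 9 min; less 45 min break → 8 h 24 min
Total: 7 h 54 min + 8 h 34 min + 6 h 21 min + 4 h 3 min + 5 h 2 min + 8 h 24 min = 40 h 18 min.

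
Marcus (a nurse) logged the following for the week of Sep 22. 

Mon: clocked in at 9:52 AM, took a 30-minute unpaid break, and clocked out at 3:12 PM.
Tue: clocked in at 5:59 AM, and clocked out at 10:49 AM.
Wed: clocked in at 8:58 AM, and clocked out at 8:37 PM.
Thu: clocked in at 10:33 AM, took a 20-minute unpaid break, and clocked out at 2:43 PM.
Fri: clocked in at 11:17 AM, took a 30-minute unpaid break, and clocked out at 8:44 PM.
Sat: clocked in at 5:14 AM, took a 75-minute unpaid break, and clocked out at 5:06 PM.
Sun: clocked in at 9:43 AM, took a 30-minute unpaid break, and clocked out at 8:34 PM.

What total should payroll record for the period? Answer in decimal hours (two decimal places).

Mon: 9:52 AM–3:12 PM = 5 h 20 min; less 30 min break → 4 h 50 min
Tue: 5:59 AM–10:49 AM = 4 h 50 min
Wed: 8:58 AM–8:37 PM = 11 h 39 min
Thu: 10:33 AM–2:43 PM = 4 h 10 min; less 20 min break → 3 h 50 min
Fri: 11:17 AM–8:44 PM = 9 h 27 min; less 30 min break → 8 h 57 min
Sat: 5:14 AM–5:06 PM = 11 h 52 min; less 75 min break → 10 h 37 min
Sun: 9:43 AM–8:34 PM = 10 h 51 min; less 30 min break → 10 h 21 min
Total: 4 h 50 min + 4 h 50 min + 11 h 39 min + 3 h 50 min + 8 h 57 min + 10 h 37 min + 10 h 21 min = 55 h 4 min.

55.07 hours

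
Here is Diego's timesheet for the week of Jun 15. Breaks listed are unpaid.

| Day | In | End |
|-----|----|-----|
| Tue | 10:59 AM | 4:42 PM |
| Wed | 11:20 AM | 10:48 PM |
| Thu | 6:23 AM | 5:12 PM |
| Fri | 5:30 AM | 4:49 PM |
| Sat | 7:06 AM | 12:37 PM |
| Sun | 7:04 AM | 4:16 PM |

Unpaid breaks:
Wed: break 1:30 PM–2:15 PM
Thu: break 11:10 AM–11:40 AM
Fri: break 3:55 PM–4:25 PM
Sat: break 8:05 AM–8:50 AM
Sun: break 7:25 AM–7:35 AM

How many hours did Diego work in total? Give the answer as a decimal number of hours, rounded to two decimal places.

Tue: 10:59 AM–4:42 PM = 5 h 43 min
Wed: 11:20 AM–10:48 PM = 11 h 28 min; less 45 min break → 10 h 43 min
Thu: 6:23 AM–5:12 PM = 10 h 49 min; less 30 min break → 10 h 19 min
Fri: 5:30 AM–4:49 PM = 11 h 19 min; less 30 min break → 10 h 49 min
Sat: 7:06 AM–12:37 PM = 5 h 31 min; less 45 min break → 4 h 46 min
Sun: 7:04 AM–4:16 PM = 9 h 12 min; less 10 min break → 9 h 2 min
Total: 5 h 43 min + 10 h 43 min + 10 h 19 min + 10 h 49 min + 4 h 46 min + 9 h 2 min = 51 h 22 min.

51.37 hours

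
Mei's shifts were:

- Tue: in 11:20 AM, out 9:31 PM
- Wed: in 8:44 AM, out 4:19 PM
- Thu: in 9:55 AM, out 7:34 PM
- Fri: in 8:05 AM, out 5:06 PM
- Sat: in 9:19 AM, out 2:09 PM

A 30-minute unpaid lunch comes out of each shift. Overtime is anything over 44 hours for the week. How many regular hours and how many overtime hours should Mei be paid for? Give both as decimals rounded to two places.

Tue: 11:20 AM–9:31 PM = 10 h 11 min; less 30 min break → 9 h 41 min
Wed: 8:44 AM–4:19 PM = 7 h 35 min; less 30 min break → 7 h 5 min
Thu: 9:55 AM–7:34 PM = 9 h 39 min; less 30 min break → 9 h 9 min
Fri: 8:05 AM–5:06 PM = 9 h 1 min; less 30 min break → 8 h 31 min
Sat: 9:19 AM–2:09 PM = 4 h 50 min; less 30 min break → 4 h 20 min
Total worked: 38 h 46 min = 38.77 h.
Threshold 44 h → overtime 0 h 0 min, regular 38 h 46 min.

Regular 38.77 hours, overtime 0.00 hours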